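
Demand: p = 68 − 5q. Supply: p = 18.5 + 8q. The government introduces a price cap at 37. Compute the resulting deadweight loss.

14.53

Competitive equilibrium: 68 − 5q = 18.5 + 8q → q* = 3.8077, p* = 48.9615.
At the ceiling p = 37, quantity supplied = (37 − 18.5)/8 = 2.3125.
Willingness to pay at q' = 2.3125: 68 − 5·2.3125 = 56.4375.
Δq = 3.8077 − 2.3125 = 1.4952; wedge = 56.4375 − 37 = 19.4375.
Deadweight loss = ½ × 1.4952 × 19.4375 = 14.53.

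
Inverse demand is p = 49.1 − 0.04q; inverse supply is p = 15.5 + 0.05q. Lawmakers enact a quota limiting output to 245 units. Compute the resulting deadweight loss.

741.125

Competitive equilibrium: 49.1 − 0.04q = 15.5 + 0.05q → q* = 373.3333, p* = 34.1667.
At q = 245: demand price = 49.1 − 0.04·245 = 39.3; supply price = 15.5 + 0.05·245 = 27.75.
Δq = 373.3333 − 245 = 128.3333; wedge = 39.3 − 27.75 = 11.55.
Deadweight loss = ½ × 128.3333 × 11.55 = 741.125.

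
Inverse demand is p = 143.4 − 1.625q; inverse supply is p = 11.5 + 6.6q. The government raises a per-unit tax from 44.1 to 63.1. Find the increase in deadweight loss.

123.82

Competitive equilibrium: 143.4 − 1.625q = 11.5 + 6.6q → q* = 16.0365, p* = 117.3407.
For a per-unit tax t: Δq = t/8.225, so DWL = ½·t·(t/8.225) = t²/16.45.
At t = 44.1: DWL = 118.226. At t = 63.1: DWL = 242.043.
Increase = 242.043 − 118.226 = 123.82.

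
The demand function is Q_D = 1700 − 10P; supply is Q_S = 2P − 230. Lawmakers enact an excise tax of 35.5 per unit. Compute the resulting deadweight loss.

1050.21

In inverse form: demand P = 170 − 0.1Q, supply P = 115 + 0.5Q.
Competitive equilibrium: 170 − 0.1Q = 115 + 0.5Q → Q* = 91.6667, P* = 160.8333.
With the tax, the buyer price exceeds the seller price by 35.5: (170 − 0.1Q) − (115 + 0.5Q) = 35.5 → Q' = 32.5.
ΔQ = 91.6667 − 32.5 = 59.1667; the wedge equals the tax, 35.5.
The triangle = ½ × 59.1667 × 35.5 = 1050.21.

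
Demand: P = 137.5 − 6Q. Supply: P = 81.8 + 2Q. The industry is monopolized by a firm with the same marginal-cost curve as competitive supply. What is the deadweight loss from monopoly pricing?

Competitive equilibrium: 137.5 − 6Q = 81.8 + 2Q → Q* = 6.9625, P* = 95.725.
Marginal revenue: MR = 137.5 − 12Q. Set MR = MC: 137.5 − 12Q = 81.8 + 2Q → Q_m = 3.97857.
Price P_m = 137.5 − 6·3.97857 = 113.62858; MC(Q_m) = 81.8 + 2·3.97857 = 89.75714.
Competitive Q* = 6.9625, so ΔQ = 2.98393; wedge = 113.62858 − 89.75714 = 23.87144.
Welfare loss = ½ × 2.98393 × 23.87144 = 35.62.

35.62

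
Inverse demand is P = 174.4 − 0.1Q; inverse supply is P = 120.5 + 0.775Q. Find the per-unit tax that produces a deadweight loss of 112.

14

Competitive equilibrium: 174.4 − 0.1Q = 120.5 + 0.775Q → Q* = 61.6, P* = 168.24.
A tax t gives ΔQ = t/0.875 and wedge t, so DWL = t²/1.75.
t²/1.75 = 112 → t² = 196 → t = 14.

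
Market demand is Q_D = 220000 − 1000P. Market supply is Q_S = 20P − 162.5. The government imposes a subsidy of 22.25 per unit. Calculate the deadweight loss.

In inverse form: demand P = 220 − 0.001Q, supply P = 8.125 + 0.05Q.
Competitive equilibrium: 220 − 0.001Q = 8.125 + 0.05Q → Q* = 4154.4118, P* = 215.8456.
The subsidy lowers effective supply by 22.25: P = 0.05Q − 14.125.
New quantity: 220 − 0.001Q = 0.05Q − 14.125 → Q' = 4590.6863.
Overproduction ΔQ = 4590.6863 − 4154.4118 = 436.2745; wedge = subsidy = 22.25.
Deadweight loss = ½ × 436.2745 × 22.25 = 4853.55.

4853.55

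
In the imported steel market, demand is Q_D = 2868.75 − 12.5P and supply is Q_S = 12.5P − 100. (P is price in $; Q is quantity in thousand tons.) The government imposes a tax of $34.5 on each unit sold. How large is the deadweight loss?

$3719.53 thousand

In inverse form: demand P = 229.5 − 0.08Q, supply P = 8 + 0.08Q.
Competitive equilibrium: 229.5 − 0.08Q = 8 + 0.08Q → Q* = 1384.375, P* = 118.75.
With the tax, the buyer price exceeds the seller price by 34.5: (229.5 − 0.08Q) − (8 + 0.08Q) = 34.5 → Q' = 1168.75.
ΔQ = 1384.375 − 1168.75 = 215.625; the wedge equals the tax, 34.5.
The triangle = ½ × 215.625 × 34.5 = $3719.53 thousand.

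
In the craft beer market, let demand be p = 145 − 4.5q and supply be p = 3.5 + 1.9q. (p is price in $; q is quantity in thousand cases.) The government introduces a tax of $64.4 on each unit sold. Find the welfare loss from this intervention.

$324.01 thousand

Competitive equilibrium: 145 − 4.5q = 3.5 + 1.9q → q* = 22.1094, p* = 45.5078.
With the tax, the buyer price exceeds the seller price by 64.4: (145 − 4.5q) − (3.5 + 1.9q) = 64.4 → q' = 12.0469.
Δq = 22.1094 − 12.0469 = 10.0625; the wedge equals the tax, 64.4.
Deadweight loss = ½ × 10.0625 × 64.4 = $324.01 thousand.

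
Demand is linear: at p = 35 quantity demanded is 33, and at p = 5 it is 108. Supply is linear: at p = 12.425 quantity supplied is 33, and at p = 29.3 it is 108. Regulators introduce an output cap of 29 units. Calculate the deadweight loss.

503

Demand slope = (5 − 35)/(108 − 33) = −0.4, so p = 48.2 − 0.4q.
Supply slope = (29.3 − 12.425)/(108 − 33) = 0.225, so p = 5 + 0.225q.
Competitive equilibrium: 48.2 − 0.4q = 5 + 0.225q → q* = 69.12, p* = 20.552.
At q = 29: demand price = 48.2 − 0.4·29 = 36.6; supply price = 5 + 0.225·29 = 11.525.
Δq = 69.12 − 29 = 40.12; wedge = 36.6 − 11.525 = 25.075.
The triangle = ½ × 40.12 × 25.075 = 503.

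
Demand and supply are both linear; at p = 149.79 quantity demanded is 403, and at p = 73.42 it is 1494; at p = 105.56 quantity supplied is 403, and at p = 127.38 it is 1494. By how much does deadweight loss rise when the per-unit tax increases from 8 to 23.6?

2738.67

Demand slope = (73.42 − 149.79)/(1494 − 403) = −0.07, so p = 178 − 0.07q.
Supply slope = (127.38 − 105.56)/(1494 − 403) = 0.02, so p = 97.5 + 0.02q.
Competitive equilibrium: 178 − 0.07q = 97.5 + 0.02q → q* = 894.4444, p* = 115.3889.
For a per-unit tax t: Δq = t/0.09, so DWL = ½·t·(t/0.09) = t²/0.18.
At t = 8: DWL = 355.556. At t = 23.6: DWL = 3094.222.
Increase = 3094.222 − 355.556 = 2738.67.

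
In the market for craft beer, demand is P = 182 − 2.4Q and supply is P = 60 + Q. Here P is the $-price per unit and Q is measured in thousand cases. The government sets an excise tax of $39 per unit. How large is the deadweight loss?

Competitive equilibrium: 182 − 2.4Q = 60 + Q → Q* = 35.8824, P* = 95.8824.
With the tax, the buyer price exceeds the seller price by 39: (182 − 2.4Q) − (60 + Q) = 39 → Q' = 24.4118.
ΔQ = 35.8824 − 24.4118 = 11.4706; the wedge equals the tax, 39.
Welfare loss = ½ × 11.4706 × 39 = $223.68 thousand.

$223.68 thousand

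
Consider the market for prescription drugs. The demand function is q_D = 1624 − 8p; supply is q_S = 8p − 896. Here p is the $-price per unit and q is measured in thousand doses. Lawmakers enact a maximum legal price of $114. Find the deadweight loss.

$15138 thousand

In inverse form: demand p = 203 − 0.125q, supply p = 112 + 0.125q.
Competitive equilibrium: 203 − 0.125q = 112 + 0.125q → q* = 364, p* = 157.5.
At the ceiling p = 114, quantity supplied = (114 − 112)/0.125 = 16.
Willingness to pay at q' = 16: 203 − 0.125·16 = 201.
Δq = 364 − 16 = 348; wedge = 201 − 114 = 87.
Welfare loss = ½ × 348 × 87 = $15138 thousand.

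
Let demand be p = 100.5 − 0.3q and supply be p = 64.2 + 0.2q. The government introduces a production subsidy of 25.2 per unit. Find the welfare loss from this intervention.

635.04

Competitive equilibrium: 100.5 − 0.3q = 64.2 + 0.2q → q* = 72.6, p* = 78.72.
The subsidy lowers effective supply by 25.2: p = 39 + 0.2q.
New quantity: 100.5 − 0.3q = 39 + 0.2q → q' = 123.
Overproduction Δq = 123 − 72.6 = 50.4; wedge = subsidy = 25.2.
The triangle = ½ × 50.4 × 25.2 = 635.04.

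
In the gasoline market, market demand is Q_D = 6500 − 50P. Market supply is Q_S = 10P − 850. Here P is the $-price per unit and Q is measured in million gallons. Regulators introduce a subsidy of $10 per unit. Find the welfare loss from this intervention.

In inverse form: demand P = 130 − 0.02Q, supply P = 85 + 0.1Q.
Competitive equilibrium: 130 − 0.02Q = 85 + 0.1Q → Q* = 375, P* = 122.5.
The subsidy lowers effective supply by 10: P = 75 + 0.1Q.
New quantity: 130 − 0.02Q = 75 + 0.1Q → Q' = 458.3333.
Overproduction ΔQ = 458.3333 − 375 = 83.3333; wedge = subsidy = 10.
DWL = ½ × 83.3333 × 10 = $416.67 million.

$416.67 million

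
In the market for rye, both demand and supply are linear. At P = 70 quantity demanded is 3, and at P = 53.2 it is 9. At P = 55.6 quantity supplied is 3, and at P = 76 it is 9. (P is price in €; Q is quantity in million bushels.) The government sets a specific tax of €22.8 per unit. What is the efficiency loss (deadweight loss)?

Demand slope = (53.2 − 70)/(9 − 3) = −2.8, so P = 78.4 − 2.8Q.
Supply slope = (76 − 55.6)/(9 − 3) = 3.4, so P = 45.4 + 3.4Q.
Competitive equilibrium: 78.4 − 2.8Q = 45.4 + 3.4Q → Q* = 5.3226, P* = 63.4968.
With the tax, the buyer price exceeds the seller price by 22.8: (78.4 − 2.8Q) − (45.4 + 3.4Q) = 22.8 → Q' = 1.6452.
ΔQ = 5.3226 − 1.6452 = 3.6774; the wedge equals the tax, 22.8.
Welfare loss = ½ × 3.6774 × 22.8 = €41.92 million.

€41.92 million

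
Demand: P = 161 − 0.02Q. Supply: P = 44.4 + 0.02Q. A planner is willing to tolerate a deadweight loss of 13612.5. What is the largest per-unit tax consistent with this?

33

Competitive equilibrium: 161 − 0.02Q = 44.4 + 0.02Q → Q* = 2915, P* = 102.7.
A tax t gives ΔQ = t/0.04 and wedge t, so DWL = t²/0.08.
t²/0.08 = 13612.5 → t² = 1089 → t = 33.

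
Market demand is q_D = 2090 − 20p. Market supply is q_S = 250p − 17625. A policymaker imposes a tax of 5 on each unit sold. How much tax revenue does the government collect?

In inverse form: demand p = 104.5 − 0.05q, supply p = 70.5 + 0.004q.
Competitive equilibrium: 104.5 − 0.05q = 70.5 + 0.004q → q* = 629.6296, p* = 73.0185.
With the tax, the buyer price exceeds the seller price by 5: (104.5 − 0.05q) − (70.5 + 0.004q) = 5 → q' = 537.037.
Tax revenue = 5 × 537.037 = 2685.19.

2685.19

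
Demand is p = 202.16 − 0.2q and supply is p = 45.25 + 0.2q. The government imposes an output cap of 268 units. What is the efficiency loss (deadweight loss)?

3088.86

Competitive equilibrium: 202.16 − 0.2q = 45.25 + 0.2q → q* = 392.275, p* = 123.705.
At q = 268: demand price = 202.16 − 0.2·268 = 148.56; supply price = 45.25 + 0.2·268 = 98.85.
Δq = 392.275 − 268 = 124.275; wedge = 148.56 − 98.85 = 49.71.
DWL = ½ × 124.275 × 49.71 = 3088.86.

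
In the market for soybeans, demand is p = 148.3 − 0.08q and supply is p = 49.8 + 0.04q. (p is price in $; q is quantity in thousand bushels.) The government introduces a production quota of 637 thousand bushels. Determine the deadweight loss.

$2027.68 thousand

Competitive equilibrium: 148.3 − 0.08q = 49.8 + 0.04q → q* = 820.8333, p* = 82.6333.
At q = 637: demand price = 148.3 − 0.08·637 = 97.34; supply price = 49.8 + 0.04·637 = 75.28.
Δq = 820.8333 − 637 = 183.8333; wedge = 97.34 − 75.28 = 22.06.
DWL = ½ × 183.8333 × 22.06 = $2027.68 thousand.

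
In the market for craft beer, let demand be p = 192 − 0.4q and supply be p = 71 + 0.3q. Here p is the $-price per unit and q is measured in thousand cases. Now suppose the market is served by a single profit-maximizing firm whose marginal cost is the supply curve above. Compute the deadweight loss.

Competitive equilibrium: 192 − 0.4q = 71 + 0.3q → q* = 172.8571, p* = 122.8571.
Marginal revenue: MR = 192 − 0.8q. Set MR = MC: 192 − 0.8q = 71 + 0.3q → q_m = 110.
Price p_m = 192 − 0.4·110 = 148; MC(q_m) = 71 + 0.3·110 = 104.
Competitive q* = 172.8571, so Δq = 62.8571; wedge = 148 − 104 = 44.
Deadweight loss = ½ × 62.8571 × 44 = $1382.86 thousand.

$1382.86 thousand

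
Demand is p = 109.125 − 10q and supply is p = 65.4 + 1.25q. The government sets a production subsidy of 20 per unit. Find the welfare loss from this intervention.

Competitive equilibrium: 109.125 − 10q = 65.4 + 1.25q → q* = 3.8867, p* = 70.2583.
The subsidy lowers effective supply by 20: p = 45.4 + 1.25q.
New quantity: 109.125 − 10q = 45.4 + 1.25q → q' = 5.6644.
Overproduction Δq = 5.6644 − 3.8867 = 1.7777; wedge = subsidy = 20.
The triangle = ½ × 1.7777 × 20 = 17.78.

17.78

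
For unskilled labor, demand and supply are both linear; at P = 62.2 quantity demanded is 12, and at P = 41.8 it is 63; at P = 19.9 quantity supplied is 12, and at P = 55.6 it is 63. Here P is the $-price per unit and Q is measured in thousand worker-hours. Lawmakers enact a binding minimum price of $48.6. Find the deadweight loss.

Demand slope = (41.8 − 62.2)/(63 − 12) = −0.4, so P = 67 − 0.4Q.
Supply slope = (55.6 − 19.9)/(63 − 12) = 0.7, so P = 11.5 + 0.7Q.
Competitive equilibrium: 67 − 0.4Q = 11.5 + 0.7Q → Q* = 50.4545, P* = 46.8182.
At the floor P = 48.6, quantity demanded = (67 − 48.6)/0.4 = 46.
Sellers' marginal cost at Q' = 46: 11.5 + 0.7·46 = 43.7.
ΔQ = 50.4545 − 46 = 4.4545; wedge = 48.6 − 43.7 = 4.9.
DWL = ½ × 4.4545 × 4.9 = $10.91 thousand.

$10.91 thousand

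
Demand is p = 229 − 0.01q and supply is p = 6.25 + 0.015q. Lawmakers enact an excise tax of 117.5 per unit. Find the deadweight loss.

Competitive equilibrium: 229 − 0.01q = 6.25 + 0.015q → q* = 8910, p* = 139.9.
With the tax, the buyer price exceeds the seller price by 117.5: (229 − 0.01q) − (6.25 + 0.015q) = 117.5 → q' = 4210.
Δq = 8910 − 4210 = 4700; the wedge equals the tax, 117.5.
The triangle = ½ × 4700 × 117.5 = 276125.

276125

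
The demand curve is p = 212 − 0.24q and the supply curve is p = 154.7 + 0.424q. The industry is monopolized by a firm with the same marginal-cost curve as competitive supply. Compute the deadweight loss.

174.26

Competitive equilibrium: 212 − 0.24q = 154.7 + 0.424q → q* = 86.2952, p* = 191.2892.
Marginal revenue: MR = 212 − 0.48q. Set MR = MC: 212 − 0.48q = 154.7 + 0.424q → q_m = 63.385.
Price p_m = 212 − 0.24·63.385 = 196.7876; MC(q_m) = 154.7 + 0.424·63.385 = 181.5752.
Competitive q* = 86.2952, so Δq = 22.9102; wedge = 196.7876 − 181.5752 = 15.2124.
Deadweight loss = ½ × 22.9102 × 15.2124 = 174.26.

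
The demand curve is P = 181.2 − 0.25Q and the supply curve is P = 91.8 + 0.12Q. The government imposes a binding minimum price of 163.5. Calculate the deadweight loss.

Competitive equilibrium: 181.2 − 0.25Q = 91.8 + 0.12Q → Q* = 241.6216, P* = 120.7946.
At the floor P = 163.5, quantity demanded = (181.2 − 163.5)/0.25 = 70.8.
Sellers' marginal cost at Q' = 70.8: 91.8 + 0.12·70.8 = 100.296.
ΔQ = 241.6216 − 70.8 = 170.8216; wedge = 163.5 − 100.296 = 63.204.
Deadweight loss = ½ × 170.8216 × 63.204 = 5398.30.

5398.30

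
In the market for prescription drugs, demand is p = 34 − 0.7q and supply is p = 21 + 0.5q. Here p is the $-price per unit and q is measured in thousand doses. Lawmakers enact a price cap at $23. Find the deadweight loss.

Competitive equilibrium: 34 − 0.7q = 21 + 0.5q → q* = 10.8333, p* = 26.4167.
At the ceiling p = 23, quantity supplied = (23 − 21)/0.5 = 4.
Willingness to pay at q' = 4: 34 − 0.7·4 = 31.2.
Δq = 10.8333 − 4 = 6.8333; wedge = 31.2 − 23 = 8.2.
Welfare loss = ½ × 6.8333 × 8.2 = $28.02 thousand.

$28.02 thousand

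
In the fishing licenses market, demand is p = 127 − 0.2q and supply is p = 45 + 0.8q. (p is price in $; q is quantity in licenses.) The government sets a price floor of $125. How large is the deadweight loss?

Competitive equilibrium: 127 − 0.2q = 45 + 0.8q → q* = 82, p* = 110.6.
At the floor p = 125, quantity demanded = (127 − 125)/0.2 = 10.
Sellers' marginal cost at q' = 10: 45 + 0.8·10 = 53.
Δq = 82 − 10 = 72; wedge = 125 − 53 = 72.
Deadweight loss = ½ × 72 × 72 = $2592.

$2592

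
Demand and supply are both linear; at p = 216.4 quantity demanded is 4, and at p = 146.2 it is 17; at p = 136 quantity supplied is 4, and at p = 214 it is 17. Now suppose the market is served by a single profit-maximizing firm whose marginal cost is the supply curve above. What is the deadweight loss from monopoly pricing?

Demand slope = (146.2 − 216.4)/(17 − 4) = −5.4, so p = 238 − 5.4q.
Supply slope = (214 − 136)/(17 − 4) = 6, so p = 112 + 6q.
Competitive equilibrium: 238 − 5.4q = 112 + 6q → q* = 11.0526, p* = 178.3158.
Marginal revenue: MR = 238 − 10.8q. Set MR = MC: 238 − 10.8q = 112 + 6q → q_m = 7.5.
Price p_m = 238 − 5.4·7.5 = 197.5; MC(q_m) = 112 + 6·7.5 = 157.
Competitive q* = 11.0526, so Δq = 3.5526; wedge = 197.5 − 157 = 40.5.
DWL = ½ × 3.5526 × 40.5 = 71.94.

71.94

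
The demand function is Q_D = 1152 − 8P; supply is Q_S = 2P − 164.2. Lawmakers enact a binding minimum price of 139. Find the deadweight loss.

1089.288

In inverse form: demand P = 144 − 0.125Q, supply P = 82.1 + 0.5Q.
Competitive equilibrium: 144 − 0.125Q = 82.1 + 0.5Q → Q* = 99.04, P* = 131.62.
At the floor P = 139, quantity demanded = (144 − 139)/0.125 = 40.
Sellers' marginal cost at Q' = 40: 82.1 + 0.5·40 = 102.1.
ΔQ = 99.04 − 40 = 59.04; wedge = 139 − 102.1 = 36.9.
Welfare loss = ½ × 59.04 × 36.9 = 1089.288.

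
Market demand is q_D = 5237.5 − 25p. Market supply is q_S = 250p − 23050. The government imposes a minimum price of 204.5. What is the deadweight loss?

142036.82

In inverse form: demand p = 209.5 − 0.04q, supply p = 92.2 + 0.004q.
Competitive equilibrium: 209.5 − 0.04q = 92.2 + 0.004q → q* = 2665.9091, p* = 102.8636.
At the floor p = 204.5, quantity demanded = (209.5 − 204.5)/0.04 = 125.
Sellers' marginal cost at q' = 125: 92.2 + 0.004·125 = 92.7.
Δq = 2665.9091 − 125 = 2540.9091; wedge = 204.5 − 92.7 = 111.8.
The triangle = ½ × 2540.9091 × 111.8 = 142036.82.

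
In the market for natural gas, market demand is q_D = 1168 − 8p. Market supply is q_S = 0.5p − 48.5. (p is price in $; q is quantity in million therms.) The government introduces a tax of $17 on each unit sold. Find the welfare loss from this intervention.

In inverse form: demand p = 146 − 0.125q, supply p = 97 + 2q.
Competitive equilibrium: 146 − 0.125q = 97 + 2q → q* = 23.0588, p* = 143.1176.
With the tax, the buyer price exceeds the seller price by 17: (146 − 0.125q) − (97 + 2q) = 17 → q' = 15.0588.
Δq = 23.0588 − 15.0588 = 8; the wedge equals the tax, 17.
Deadweight loss = ½ × 8 × 17 = $68 million.

$68 million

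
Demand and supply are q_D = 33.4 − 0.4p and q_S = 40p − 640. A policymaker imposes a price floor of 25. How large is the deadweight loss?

14.02

In inverse form: demand p = 83.5 − 2.5q, supply p = 16 + 0.025q.
Competitive equilibrium: 83.5 − 2.5q = 16 + 0.025q → q* = 26.7327, p* = 16.6683.
At the floor p = 25, quantity demanded = (83.5 − 25)/2.5 = 23.4.
Sellers' marginal cost at q' = 23.4: 16 + 0.025·23.4 = 16.585.
Δq = 26.7327 − 23.4 = 3.3327; wedge = 25 − 16.585 = 8.415.
The triangle = ½ × 3.3327 × 8.415 = 14.02.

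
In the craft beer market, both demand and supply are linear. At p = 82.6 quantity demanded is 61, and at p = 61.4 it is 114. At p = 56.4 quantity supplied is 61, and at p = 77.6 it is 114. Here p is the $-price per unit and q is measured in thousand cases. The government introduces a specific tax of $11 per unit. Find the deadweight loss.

$75.625 thousand

Demand slope = (61.4 − 82.6)/(114 − 61) = −0.4, so p = 107 − 0.4q.
Supply slope = (77.6 − 56.4)/(114 − 61) = 0.4, so p = 32 + 0.4q.
Competitive equilibrium: 107 − 0.4q = 32 + 0.4q → q* = 93.75, p* = 69.5.
With the tax, the buyer price exceeds the seller price by 11: (107 − 0.4q) − (32 + 0.4q) = 11 → q' = 80.
Δq = 93.75 − 80 = 13.75; the wedge equals the tax, 11.
The triangle = ½ × 13.75 × 11 = $75.625 thousand.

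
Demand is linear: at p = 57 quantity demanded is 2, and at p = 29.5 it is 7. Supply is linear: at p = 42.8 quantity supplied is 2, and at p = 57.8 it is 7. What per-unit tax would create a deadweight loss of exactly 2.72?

Demand slope = (29.5 − 57)/(7 − 2) = −5.5, so p = 68 − 5.5q.
Supply slope = (57.8 − 42.8)/(7 − 2) = 3, so p = 36.8 + 3q.
Competitive equilibrium: 68 − 5.5q = 36.8 + 3q → q* = 3.6706, p* = 47.8118.
A tax t gives Δq = t/8.5 and wedge t, so DWL = t²/17.
t²/17 = 2.72 → t² = 46.24 → t = 6.8.

6.8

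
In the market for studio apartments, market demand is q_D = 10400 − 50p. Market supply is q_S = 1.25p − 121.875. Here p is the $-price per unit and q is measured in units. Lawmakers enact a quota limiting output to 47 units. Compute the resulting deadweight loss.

$3157.46

In inverse form: demand p = 208 − 0.02q, supply p = 97.5 + 0.8q.
Competitive equilibrium: 208 − 0.02q = 97.5 + 0.8q → q* = 134.7561, p* = 205.3049.
At q = 47: demand price = 208 − 0.02·47 = 207.06; supply price = 97.5 + 0.8·47 = 135.1.
Δq = 134.7561 − 47 = 87.7561; wedge = 207.06 − 135.1 = 71.96.
DWL = ½ × 87.7561 × 71.96 = $3157.46.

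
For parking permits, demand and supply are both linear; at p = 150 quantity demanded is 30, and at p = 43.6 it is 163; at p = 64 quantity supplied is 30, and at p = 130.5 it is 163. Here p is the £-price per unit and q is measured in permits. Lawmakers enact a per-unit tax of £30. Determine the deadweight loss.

Demand slope = (43.6 − 150)/(163 − 30) = −0.8, so p = 174 − 0.8q.
Supply slope = (130.5 − 64)/(163 − 30) = 0.5, so p = 49 + 0.5q.
Competitive equilibrium: 174 − 0.8q = 49 + 0.5q → q* = 96.1538, p* = 97.0769.
With the tax, the buyer price exceeds the seller price by 30: (174 − 0.8q) − (49 + 0.5q) = 30 → q' = 73.0769.
Δq = 96.1538 − 73.0769 = 23.0769; the wedge equals the tax, 30.
DWL = ½ × 23.0769 × 30 = £346.15.

£346.15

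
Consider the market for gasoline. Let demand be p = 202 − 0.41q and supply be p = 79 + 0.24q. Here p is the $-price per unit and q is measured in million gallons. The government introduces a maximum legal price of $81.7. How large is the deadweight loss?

$10295.08 million

Competitive equilibrium: 202 − 0.41q = 79 + 0.24q → q* = 189.2308, p* = 124.4154.
At the ceiling p = 81.7, quantity supplied = (81.7 − 79)/0.24 = 11.25.
Willingness to pay at q' = 11.25: 202 − 0.41·11.25 = 197.3875.
Δq = 189.2308 − 11.25 = 177.9808; wedge = 197.3875 − 81.7 = 115.6875.
Deadweight loss = ½ × 177.9808 × 115.6875 = $10295.08 million.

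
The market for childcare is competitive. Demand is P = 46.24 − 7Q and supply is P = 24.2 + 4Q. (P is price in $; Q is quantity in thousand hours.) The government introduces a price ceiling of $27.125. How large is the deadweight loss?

$8.90 thousand

Competitive equilibrium: 46.24 − 7Q = 24.2 + 4Q → Q* = 2.0036, P* = 32.2145.
At the ceiling P = 27.125, quantity supplied = (27.125 − 24.2)/4 = 0.7313.
Willingness to pay at Q' = 0.7313: 46.24 − 7·0.7313 = 41.1209.
ΔQ = 2.0036 − 0.7313 = 1.2723; wedge = 41.1209 − 27.125 = 13.9959.
The triangle = ½ × 1.2723 × 13.9959 = $8.90 thousand.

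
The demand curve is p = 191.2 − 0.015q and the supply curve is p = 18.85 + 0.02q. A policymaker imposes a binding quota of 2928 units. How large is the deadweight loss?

69740.24

Competitive equilibrium: 191.2 − 0.015q = 18.85 + 0.02q → q* = 4924.2857, p* = 117.3357.
At q = 2928: demand price = 191.2 − 0.015·2928 = 147.28; supply price = 18.85 + 0.02·2928 = 77.41.
Δq = 4924.2857 − 2928 = 1996.2857; wedge = 147.28 − 77.41 = 69.87.
The triangle = ½ × 1996.2857 × 69.87 = 69740.24.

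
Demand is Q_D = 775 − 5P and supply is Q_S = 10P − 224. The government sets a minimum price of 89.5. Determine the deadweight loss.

In inverse form: demand P = 155 − 0.2Q, supply P = 22.4 + 0.1Q.
Competitive equilibrium: 155 − 0.2Q = 22.4 + 0.1Q → Q* = 442, P* = 66.6.
At the floor P = 89.5, quantity demanded = (155 − 89.5)/0.2 = 327.5.
Sellers' marginal cost at Q' = 327.5: 22.4 + 0.1·327.5 = 55.15.
ΔQ = 442 − 327.5 = 114.5; wedge = 89.5 − 55.15 = 34.35.
DWL = ½ × 114.5 × 34.35 = 1966.54.

1966.54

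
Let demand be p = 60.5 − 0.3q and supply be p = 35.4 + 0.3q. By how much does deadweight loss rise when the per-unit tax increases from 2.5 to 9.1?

Competitive equilibrium: 60.5 − 0.3q = 35.4 + 0.3q → q* = 41.8333, p* = 47.95.
For a per-unit tax t: Δq = t/0.6, so DWL = ½·t·(t/0.6) = t²/1.2.
At t = 2.5: DWL = 5.208. At t = 9.1: DWL = 69.008.
Increase = 69.008 − 5.208 = 63.80.

63.80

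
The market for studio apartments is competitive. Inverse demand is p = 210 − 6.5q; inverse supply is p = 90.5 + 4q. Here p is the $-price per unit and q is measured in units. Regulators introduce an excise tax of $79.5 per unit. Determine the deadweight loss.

$300.96

Competitive equilibrium: 210 − 6.5q = 90.5 + 4q → q* = 11.38095, p* = 136.02381.
With the tax, the buyer price exceeds the seller price by 79.5: (210 − 6.5q) − (90.5 + 4q) = 79.5 → q' = 3.80952.
Δq = 11.38095 − 3.80952 = 7.57143; the wedge equals the tax, 79.5.
The triangle = ½ × 7.57143 × 79.5 = $300.96.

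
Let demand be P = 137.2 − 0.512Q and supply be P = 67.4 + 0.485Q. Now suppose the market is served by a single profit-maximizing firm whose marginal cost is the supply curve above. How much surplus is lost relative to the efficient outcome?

281.29

Competitive equilibrium: 137.2 − 0.512Q = 67.4 + 0.485Q → Q* = 70.01003, P* = 101.35486.
Marginal revenue: MR = 137.2 − 1.024Q. Set MR = MC: 137.2 − 1.024Q = 67.4 + 0.485Q → Q_m = 46.2558.
Price P_m = 137.2 − 0.512·46.2558 = 113.51703; MC(Q_m) = 67.4 + 0.485·46.2558 = 89.83406.
Competitive Q* = 70.01003, so ΔQ = 23.75423; wedge = 113.51703 − 89.83406 = 23.68297.
The triangle = ½ × 23.75423 × 23.68297 = 281.29.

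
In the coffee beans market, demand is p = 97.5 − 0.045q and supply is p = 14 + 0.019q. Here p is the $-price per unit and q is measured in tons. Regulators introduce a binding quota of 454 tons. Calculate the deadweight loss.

Competitive equilibrium: 97.5 − 0.045q = 14 + 0.019q → q* = 1304.6875, p* = 38.7891.
At q = 454: demand price = 97.5 − 0.045·454 = 77.07; supply price = 14 + 0.019·454 = 22.626.
Δq = 1304.6875 − 454 = 850.6875; wedge = 77.07 − 22.626 = 54.444.
Deadweight loss = ½ × 850.6875 × 54.444 = $23157.42.

$23157.42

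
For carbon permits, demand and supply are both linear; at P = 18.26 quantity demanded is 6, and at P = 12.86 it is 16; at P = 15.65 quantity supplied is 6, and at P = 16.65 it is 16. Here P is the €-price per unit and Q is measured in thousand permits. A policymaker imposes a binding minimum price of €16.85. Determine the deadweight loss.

€0.69 thousand

Demand slope = (12.86 − 18.26)/(16 − 6) = −0.54, so P = 21.5 − 0.54Q.
Supply slope = (16.65 − 15.65)/(16 − 6) = 0.1, so P = 15.05 + 0.1Q.
Competitive equilibrium: 21.5 − 0.54Q = 15.05 + 0.1Q → Q* = 10.0781, P* = 16.0578.
At the floor P = 16.85, quantity demanded = (21.5 − 16.85)/0.54 = 8.6111.
Sellers' marginal cost at Q' = 8.6111: 15.05 + 0.1·8.6111 = 15.9111.
ΔQ = 10.0781 − 8.6111 = 1.467; wedge = 16.85 − 15.9111 = 0.9389.
DWL = ½ × 1.467 × 0.9389 = €0.69 thousand.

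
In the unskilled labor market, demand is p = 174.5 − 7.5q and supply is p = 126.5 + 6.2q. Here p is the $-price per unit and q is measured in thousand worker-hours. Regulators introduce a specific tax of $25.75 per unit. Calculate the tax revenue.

$41.82 thousand

Competitive equilibrium: 174.5 − 7.5q = 126.5 + 6.2q → q* = 3.5036, p* = 148.2226.
With the tax, the buyer price exceeds the seller price by 25.75: (174.5 − 7.5q) − (126.5 + 6.2q) = 25.75 → q' = 1.6241.
Tax revenue = 25.75 × 1.6241 = $41.82 thousand.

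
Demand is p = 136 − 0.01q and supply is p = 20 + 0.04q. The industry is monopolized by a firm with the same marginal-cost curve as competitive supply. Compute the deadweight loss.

Competitive equilibrium: 136 − 0.01q = 20 + 0.04q → q* = 2320, p* = 112.8.
Marginal revenue: MR = 136 − 0.02q. Set MR = MC: 136 − 0.02q = 20 + 0.04q → q_m = 1933.33333.
Price p_m = 136 − 0.01·1933.33333 = 116.66667; MC(q_m) = 20 + 0.04·1933.33333 = 97.33333.
Competitive q* = 2320, so Δq = 386.66667; wedge = 116.66667 − 97.33333 = 19.33334.
Welfare loss = ½ × 386.66667 × 19.33334 = 3737.78.

3737.78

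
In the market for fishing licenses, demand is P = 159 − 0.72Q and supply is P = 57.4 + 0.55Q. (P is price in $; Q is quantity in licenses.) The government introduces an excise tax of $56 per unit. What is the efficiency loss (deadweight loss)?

$1234.65

Competitive equilibrium: 159 − 0.72Q = 57.4 + 0.55Q → Q* = 80, P* = 101.4.
With the tax, the buyer price exceeds the seller price by 56: (159 − 0.72Q) − (57.4 + 0.55Q) = 56 → Q' = 35.9055.
ΔQ = 80 − 35.9055 = 44.0945; the wedge equals the tax, 56.
Deadweight loss = ½ × 44.0945 × 56 = $1234.65.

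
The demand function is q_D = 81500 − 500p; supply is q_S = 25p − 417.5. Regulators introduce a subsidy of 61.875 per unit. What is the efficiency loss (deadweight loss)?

45577.57

In inverse form: demand p = 163 − 0.002q, supply p = 16.7 + 0.04q.
Competitive equilibrium: 163 − 0.002q = 16.7 + 0.04q → q* = 3483.3333, p* = 156.0333.
The subsidy lowers effective supply by 61.875: p = 0.04q − 45.175.
New quantity: 163 − 0.002q = 0.04q − 45.175 → q' = 4956.5476.
Overproduction Δq = 4956.5476 − 3483.3333 = 1473.2143; wedge = subsidy = 61.875.
The triangle = ½ × 1473.2143 × 61.875 = 45577.57.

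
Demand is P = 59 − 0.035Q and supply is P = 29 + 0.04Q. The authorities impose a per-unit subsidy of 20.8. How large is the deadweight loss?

2884.27

Competitive equilibrium: 59 − 0.035Q = 29 + 0.04Q → Q* = 400, P* = 45.
The subsidy lowers effective supply by 20.8: P = 8.2 + 0.04Q.
New quantity: 59 − 0.035Q = 8.2 + 0.04Q → Q' = 677.3333.
Overproduction ΔQ = 677.3333 − 400 = 277.3333; wedge = subsidy = 20.8.
DWL = ½ × 277.3333 × 20.8 = 2884.27.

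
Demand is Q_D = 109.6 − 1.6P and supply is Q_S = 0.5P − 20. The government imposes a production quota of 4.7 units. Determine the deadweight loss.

49.76

In inverse form: demand P = 68.5 − 0.625Q, supply P = 40 + 2Q.
Competitive equilibrium: 68.5 − 0.625Q = 40 + 2Q → Q* = 10.8571, P* = 61.7143.
At Q = 4.7: demand price = 68.5 − 0.625·4.7 = 65.5625; supply price = 40 + 2·4.7 = 49.4.
ΔQ = 10.8571 − 4.7 = 6.1571; wedge = 65.5625 − 49.4 = 16.1625.
Welfare loss = ½ × 6.1571 × 16.1625 = 49.76.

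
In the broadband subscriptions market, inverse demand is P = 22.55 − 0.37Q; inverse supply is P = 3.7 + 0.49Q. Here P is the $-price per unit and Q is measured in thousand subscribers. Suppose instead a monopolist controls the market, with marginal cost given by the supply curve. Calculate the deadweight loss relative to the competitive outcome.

$18.69 thousand

Competitive equilibrium: 22.55 − 0.37Q = 3.7 + 0.49Q → Q* = 21.9186, P* = 14.4401.
Marginal revenue: MR = 22.55 − 0.74Q. Set MR = MC: 22.55 − 0.74Q = 3.7 + 0.49Q → Q_m = 15.3252.
Price P_m = 22.55 − 0.37·15.3252 = 16.8797; MC(Q_m) = 3.7 + 0.49·15.3252 = 11.2093.
Competitive Q* = 21.9186, so ΔQ = 6.5934; wedge = 16.8797 − 11.2093 = 5.6704.
DWL = ½ × 6.5934 × 5.6704 = $18.69 thousand.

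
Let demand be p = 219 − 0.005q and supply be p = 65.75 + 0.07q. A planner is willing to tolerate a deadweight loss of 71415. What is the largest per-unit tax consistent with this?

103.5

Competitive equilibrium: 219 − 0.005q = 65.75 + 0.07q → q* = 2043.3333, p* = 208.7833.
A tax t gives Δq = t/0.075 and wedge t, so DWL = t²/0.15.
t²/0.15 = 71415 → t² = 10712.25 → t = 103.5.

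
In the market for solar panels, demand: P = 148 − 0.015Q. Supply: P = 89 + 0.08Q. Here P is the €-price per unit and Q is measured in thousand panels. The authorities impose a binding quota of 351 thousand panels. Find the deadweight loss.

€3464.10 thousand

Competitive equilibrium: 148 − 0.015Q = 89 + 0.08Q → Q* = 621.0526, P* = 138.6842.
At Q = 351: demand price = 148 − 0.015·351 = 142.735; supply price = 89 + 0.08·351 = 117.08.
ΔQ = 621.0526 − 351 = 270.0526; wedge = 142.735 − 117.08 = 25.655.
DWL = ½ × 270.0526 × 25.655 = €3464.10 thousand.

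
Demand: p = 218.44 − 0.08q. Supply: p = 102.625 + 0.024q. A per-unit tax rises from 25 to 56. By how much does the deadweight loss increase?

12072.12

Competitive equilibrium: 218.44 − 0.08q = 102.625 + 0.024q → q* = 1113.6058, p* = 129.3515.
For a per-unit tax t: Δq = t/0.104, so DWL = ½·t·(t/0.104) = t²/0.208.
At t = 25: DWL = 3004.808. At t = 56: DWL = 15076.923.
Increase = 15076.923 − 3004.808 = 12072.12.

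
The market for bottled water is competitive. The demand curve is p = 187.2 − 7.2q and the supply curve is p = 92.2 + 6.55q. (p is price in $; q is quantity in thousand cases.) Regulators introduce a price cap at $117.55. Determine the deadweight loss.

Competitive equilibrium: 187.2 − 7.2q = 92.2 + 6.55q → q* = 6.9091, p* = 137.4545.
At the ceiling p = 117.55, quantity supplied = (117.55 − 92.2)/6.55 = 3.8702.
Willingness to pay at q' = 3.8702: 187.2 − 7.2·3.8702 = 159.3346.
Δq = 6.9091 − 3.8702 = 3.0389; wedge = 159.3346 − 117.55 = 41.7846.
Welfare loss = ½ × 3.0389 × 41.7846 = $63.49 thousand.

$63.49 thousand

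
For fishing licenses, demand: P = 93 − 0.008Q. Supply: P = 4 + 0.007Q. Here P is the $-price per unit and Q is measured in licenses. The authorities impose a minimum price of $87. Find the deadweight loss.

Competitive equilibrium: 93 − 0.008Q = 4 + 0.007Q → Q* = 5933.3333, P* = 45.5333.
At the floor P = 87, quantity demanded = (93 − 87)/0.008 = 750.
Sellers' marginal cost at Q' = 750: 4 + 0.007·750 = 9.25.
ΔQ = 5933.3333 − 750 = 5183.3333; wedge = 87 − 9.25 = 77.75.
The triangle = ½ × 5183.3333 × 77.75 = $201502.08.

$201502.08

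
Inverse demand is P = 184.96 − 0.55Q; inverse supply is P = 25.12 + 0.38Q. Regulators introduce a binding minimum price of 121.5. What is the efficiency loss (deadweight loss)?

1483.83

Competitive equilibrium: 184.96 − 0.55Q = 25.12 + 0.38Q → Q* = 171.871, P* = 90.431.
At the floor P = 121.5, quantity demanded = (184.96 − 121.5)/0.55 = 115.3818.
Sellers' marginal cost at Q' = 115.3818: 25.12 + 0.38·115.3818 = 68.9651.
ΔQ = 171.871 − 115.3818 = 56.4892; wedge = 121.5 − 68.9651 = 52.5349.
DWL = ½ × 56.4892 × 52.5349 = 1483.83.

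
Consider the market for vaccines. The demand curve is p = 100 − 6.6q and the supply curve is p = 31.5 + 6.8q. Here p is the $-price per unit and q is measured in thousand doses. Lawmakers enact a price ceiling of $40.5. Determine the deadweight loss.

Competitive equilibrium: 100 − 6.6q = 31.5 + 6.8q → q* = 5.1119, p* = 66.2612.
At the ceiling p = 40.5, quantity supplied = (40.5 − 31.5)/6.8 = 1.3235.
Willingness to pay at q' = 1.3235: 100 − 6.6·1.3235 = 91.2649.
Δq = 5.1119 − 1.3235 = 3.7884; wedge = 91.2649 − 40.5 = 50.7649.
Deadweight loss = ½ × 3.7884 × 50.7649 = $96.16 thousand.

$96.16 thousand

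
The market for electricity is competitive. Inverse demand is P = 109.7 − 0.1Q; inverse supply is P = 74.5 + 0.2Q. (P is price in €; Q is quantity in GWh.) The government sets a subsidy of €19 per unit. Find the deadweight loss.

€601.67

Competitive equilibrium: 109.7 − 0.1Q = 74.5 + 0.2Q → Q* = 117.3333, P* = 97.9667.
The subsidy lowers effective supply by 19: P = 55.5 + 0.2Q.
New quantity: 109.7 − 0.1Q = 55.5 + 0.2Q → Q' = 180.6667.
Overproduction ΔQ = 180.6667 − 117.3333 = 63.3334; wedge = subsidy = 19.
Welfare loss = ½ × 63.3334 × 19 = €601.67.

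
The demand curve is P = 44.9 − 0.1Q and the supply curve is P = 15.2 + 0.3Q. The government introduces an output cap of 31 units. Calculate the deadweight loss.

374.11

Competitive equilibrium: 44.9 − 0.1Q = 15.2 + 0.3Q → Q* = 74.25, P* = 37.475.
At Q = 31: demand price = 44.9 − 0.1·31 = 41.8; supply price = 15.2 + 0.3·31 = 24.5.
ΔQ = 74.25 − 31 = 43.25; wedge = 41.8 − 24.5 = 17.3.
Deadweight loss = ½ × 43.25 × 17.3 = 374.11.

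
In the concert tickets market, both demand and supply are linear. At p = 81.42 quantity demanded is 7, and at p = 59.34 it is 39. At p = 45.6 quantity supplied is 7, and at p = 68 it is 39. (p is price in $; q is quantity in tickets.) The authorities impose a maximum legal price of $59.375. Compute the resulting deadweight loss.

Demand slope = (59.34 − 81.42)/(39 − 7) = −0.69, so p = 86.25 − 0.69q.
Supply slope = (68 − 45.6)/(39 − 7) = 0.7, so p = 40.7 + 0.7q.
Competitive equilibrium: 86.25 − 0.69q = 40.7 + 0.7q → q* = 32.7698, p* = 63.6388.
At the ceiling p = 59.375, quantity supplied = (59.375 − 40.7)/0.7 = 26.6786.
Willingness to pay at q' = 26.6786: 86.25 − 0.69·26.6786 = 67.8418.
Δq = 32.7698 − 26.6786 = 6.0912; wedge = 67.8418 − 59.375 = 8.4668.
The triangle = ½ × 6.0912 × 8.4668 = $25.79.

$25.79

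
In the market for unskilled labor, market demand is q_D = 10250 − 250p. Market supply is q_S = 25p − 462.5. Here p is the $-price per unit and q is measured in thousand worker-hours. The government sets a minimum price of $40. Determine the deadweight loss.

In inverse form: demand p = 41 − 0.004q, supply p = 18.5 + 0.04q.
Competitive equilibrium: 41 − 0.004q = 18.5 + 0.04q → q* = 511.3636, p* = 38.9545.
At the floor p = 40, quantity demanded = (41 − 40)/0.004 = 250.
Sellers' marginal cost at q' = 250: 18.5 + 0.04·250 = 28.5.
Δq = 511.3636 − 250 = 261.3636; wedge = 40 − 28.5 = 11.5.
The triangle = ½ × 261.3636 × 11.5 = $1502.84 thousand.

$1502.84 thousand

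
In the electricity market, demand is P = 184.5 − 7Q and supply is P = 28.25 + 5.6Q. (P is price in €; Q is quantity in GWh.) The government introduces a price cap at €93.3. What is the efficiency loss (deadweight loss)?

€3.88

Competitive equilibrium: 184.5 − 7Q = 28.25 + 5.6Q → Q* = 12.4008, P* = 97.6944.
At the ceiling P = 93.3, quantity supplied = (93.3 − 28.25)/5.6 = 11.6161.
Willingness to pay at Q' = 11.6161: 184.5 − 7·11.6161 = 103.1873.
ΔQ = 12.4008 − 11.6161 = 0.7847; wedge = 103.1873 − 93.3 = 9.8873.
The triangle = ½ × 0.7847 × 9.8873 = €3.88.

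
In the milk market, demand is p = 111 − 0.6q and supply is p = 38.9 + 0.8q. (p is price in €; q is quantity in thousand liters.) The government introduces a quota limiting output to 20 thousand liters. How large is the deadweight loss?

Competitive equilibrium: 111 − 0.6q = 38.9 + 0.8q → q* = 51.5, p* = 80.1.
At q = 20: demand price = 111 − 0.6·20 = 99; supply price = 38.9 + 0.8·20 = 54.9.
Δq = 51.5 − 20 = 31.5; wedge = 99 − 54.9 = 44.1.
Welfare loss = ½ × 31.5 × 44.1 = €694.575 thousand.

€694.575 thousand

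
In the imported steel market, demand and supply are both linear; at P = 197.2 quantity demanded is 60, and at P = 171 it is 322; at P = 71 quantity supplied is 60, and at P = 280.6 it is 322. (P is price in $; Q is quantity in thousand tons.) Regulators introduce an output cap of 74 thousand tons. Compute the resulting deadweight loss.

$7169.42 thousand

Demand slope = (171 − 197.2)/(322 − 60) = −0.1, so P = 203.2 − 0.1Q.
Supply slope = (280.6 − 71)/(322 − 60) = 0.8, so P = 23 + 0.8Q.
Competitive equilibrium: 203.2 − 0.1Q = 23 + 0.8Q → Q* = 200.2222, P* = 183.1778.
At Q = 74: demand price = 203.2 − 0.1·74 = 195.8; supply price = 23 + 0.8·74 = 82.2.
ΔQ = 200.2222 − 74 = 126.2222; wedge = 195.8 − 82.2 = 113.6.
Deadweight loss = ½ × 126.2222 × 113.6 = $7169.42 thousand.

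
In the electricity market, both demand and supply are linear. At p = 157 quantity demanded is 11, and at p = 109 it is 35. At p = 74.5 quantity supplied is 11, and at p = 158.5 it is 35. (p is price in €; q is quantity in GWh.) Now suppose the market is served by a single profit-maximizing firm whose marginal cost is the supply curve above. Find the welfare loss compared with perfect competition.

€132.20

Demand slope = (109 − 157)/(35 − 11) = −2, so p = 179 − 2q.
Supply slope = (158.5 − 74.5)/(35 − 11) = 3.5, so p = 36 + 3.5q.
Competitive equilibrium: 179 − 2q = 36 + 3.5q → q* = 26, p* = 127.
Marginal revenue: MR = 179 − 4q. Set MR = MC: 179 − 4q = 36 + 3.5q → q_m = 19.06667.
Price p_m = 179 − 2·19.06667 = 140.86666; MC(q_m) = 36 + 3.5·19.06667 = 102.73335.
Competitive q* = 26, so Δq = 6.93333; wedge = 140.86666 − 102.73335 = 38.13331.
Deadweight loss = ½ × 6.93333 × 38.13331 = €132.20.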